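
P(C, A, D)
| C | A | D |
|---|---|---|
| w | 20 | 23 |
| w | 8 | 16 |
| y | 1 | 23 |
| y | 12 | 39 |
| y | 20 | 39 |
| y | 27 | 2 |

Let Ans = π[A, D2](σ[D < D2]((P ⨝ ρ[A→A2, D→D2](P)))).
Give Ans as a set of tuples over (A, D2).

{(1, 39), (27, 23), (27, 39), (8, 23)}

ρ[A→A2, D→D2]: schema becomes (C, A2, D2); tuples unchanged.
Joining P and ρ[A→A2, D→D2](P) on C yields {(w, 20, 23, 20, 23), (w, 20, 23, 8, 16), (w, 8, 16, 20, 23), (w, 8, 16, 8, 16), (y, 1, 23, 1, 23), (y, 1, 23, 12, 39), (y, 1, 23, 20, 39), (y, 1, 23, 27, 2), (y, 12, 39, 1, 23), (y, 12, 39, 12, 39), (y, 12, 39, 20, 39), (y, 12, 39, 27, 2), (y, 20, 39, 1, 23), (y, 20, 39, 12, 39), (y, 20, 39, 20, 39), (y, 20, 39, 27, 2), (y, 27, 2, 1, 23), (y, 27, 2, 12, 39), (y, 27, 2, 20, 39), (y, 27, 2, 27, 2)}.
Selection D < D2: {(w, 8, 16, 20, 23), (y, 1, 23, 12, 39), (y, 1, 23, 20, 39), (y, 27, 2, 1, 23), (y, 27, 2, 12, 39), (y, 27, 2, 20, 39)}
Projecting to A, D2 (2 duplicate(s) eliminated): {(1, 39), (27, 23), (27, 39), (8, 23)}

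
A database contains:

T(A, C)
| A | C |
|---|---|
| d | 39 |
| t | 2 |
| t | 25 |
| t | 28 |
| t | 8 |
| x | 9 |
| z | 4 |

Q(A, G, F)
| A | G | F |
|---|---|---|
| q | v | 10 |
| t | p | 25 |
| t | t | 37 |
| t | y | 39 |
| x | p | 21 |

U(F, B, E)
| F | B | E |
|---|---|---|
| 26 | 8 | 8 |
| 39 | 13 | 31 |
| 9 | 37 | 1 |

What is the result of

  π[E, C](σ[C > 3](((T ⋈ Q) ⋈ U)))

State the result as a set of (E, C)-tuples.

{(31, 25), (31, 28), (31, 8)}

Natural join on A: {(t, 2, p, 25), (t, 2, t, 37), (t, 2, y, 39), (t, 25, p, 25), (t, 25, t, 37), (t, 25, y, 39), (t, 28, p, 25), (t, 28, t, 37), (t, 28, y, 39), (t, 8, p, 25), (t, 8, t, 37), (t, 8, y, 39), (x, 9, p, 21)}
Natural join on F: {(t, 2, y, 39, 13, 31), (t, 25, y, 39, 13, 31), (t, 28, y, 39, 13, 31), (t, 8, y, 39, 13, 31)}
σ[C > 3]: keep tuples satisfying C > 3 → {(t, 25, y, 39, 13, 31), (t, 28, y, 39, 13, 31), (t, 8, y, 39, 13, 31)}
π_{E, C} gives {(31, 25), (31, 28), (31, 8)}.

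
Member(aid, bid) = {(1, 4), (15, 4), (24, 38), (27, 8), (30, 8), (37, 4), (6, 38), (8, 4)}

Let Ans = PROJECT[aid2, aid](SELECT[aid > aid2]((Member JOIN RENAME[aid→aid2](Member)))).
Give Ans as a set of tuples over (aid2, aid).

{(1, 15), (1, 37), (1, 8), (15, 37), (27, 30), (6, 24), (8, 15), (8, 37)}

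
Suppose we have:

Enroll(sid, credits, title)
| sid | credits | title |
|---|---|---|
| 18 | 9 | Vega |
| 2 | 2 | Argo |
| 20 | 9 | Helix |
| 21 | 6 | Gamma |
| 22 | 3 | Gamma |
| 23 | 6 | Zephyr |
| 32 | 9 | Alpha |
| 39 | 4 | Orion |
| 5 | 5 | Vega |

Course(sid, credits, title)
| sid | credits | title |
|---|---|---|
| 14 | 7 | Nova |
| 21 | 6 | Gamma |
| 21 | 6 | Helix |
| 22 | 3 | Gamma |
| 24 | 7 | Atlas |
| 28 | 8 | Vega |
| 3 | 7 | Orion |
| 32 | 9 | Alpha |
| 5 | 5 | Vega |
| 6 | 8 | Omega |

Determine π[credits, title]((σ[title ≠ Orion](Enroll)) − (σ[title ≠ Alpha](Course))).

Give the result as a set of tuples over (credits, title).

{(2, Argo), (6, Zephyr), (9, Alpha), (9, Helix), (9, Vega)}

Selection title ≠ Orion: {(18, 9, Vega), (2, 2, Argo), (20, 9, Helix), (21, 6, Gamma), (22, 3, Gamma), (23, 6, Zephyr), (32, 9, Alpha), (5, 5, Vega)}
Selection title ≠ Alpha: {(14, 7, Nova), (21, 6, Gamma), (21, 6, Helix), (22, 3, Gamma), (24, 7, Atlas), (28, 8, Vega), (3, 7, Orion), (5, 5, Vega), (6, 8, Omega)}
Set difference of the two operands is {(18, 9, Vega), (2, 2, Argo), (20, 9, Helix), (23, 6, Zephyr), (32, 9, Alpha)}.
Projecting to credits, title: {(2, Argo), (6, Zephyr), (9, Alpha), (9, Helix), (9, Vega)}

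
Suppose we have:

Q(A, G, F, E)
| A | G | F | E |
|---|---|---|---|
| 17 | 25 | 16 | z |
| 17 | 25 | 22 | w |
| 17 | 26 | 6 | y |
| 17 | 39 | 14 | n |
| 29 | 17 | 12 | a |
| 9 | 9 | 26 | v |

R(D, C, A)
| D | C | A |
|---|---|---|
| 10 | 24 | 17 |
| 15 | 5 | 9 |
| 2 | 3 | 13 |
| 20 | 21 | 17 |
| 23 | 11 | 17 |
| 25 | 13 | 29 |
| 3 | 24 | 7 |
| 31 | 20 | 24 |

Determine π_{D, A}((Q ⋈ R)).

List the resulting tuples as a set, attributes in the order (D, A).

{(10, 17), (15, 9), (20, 17), (23, 17), (25, 29)}

Natural join on A: {(17, 25, 16, z, 10, 24), (17, 25, 16, z, 20, 21), (17, 25, 16, z, 23, 11), (17, 25, 22, w, 10, 24), (17, 25, 22, w, 20, 21), (17, 25, 22, w, 23, 11), (17, 26, 6, y, 10, 24), (17, 26, 6, y, 20, 21), (17, 26, 6, y, 23, 11), (17, 39, 14, n, 10, 24), (17, 39, 14, n, 20, 21), (17, 39, 14, n, 23, 11), (29, 17, 12, a, 25, 13), (9, 9, 26, v, 15, 5)}
Projecting to D, A (9 duplicate(s) eliminated): {(10, 17), (15, 9), (20, 17), (23, 17), (25, 29)}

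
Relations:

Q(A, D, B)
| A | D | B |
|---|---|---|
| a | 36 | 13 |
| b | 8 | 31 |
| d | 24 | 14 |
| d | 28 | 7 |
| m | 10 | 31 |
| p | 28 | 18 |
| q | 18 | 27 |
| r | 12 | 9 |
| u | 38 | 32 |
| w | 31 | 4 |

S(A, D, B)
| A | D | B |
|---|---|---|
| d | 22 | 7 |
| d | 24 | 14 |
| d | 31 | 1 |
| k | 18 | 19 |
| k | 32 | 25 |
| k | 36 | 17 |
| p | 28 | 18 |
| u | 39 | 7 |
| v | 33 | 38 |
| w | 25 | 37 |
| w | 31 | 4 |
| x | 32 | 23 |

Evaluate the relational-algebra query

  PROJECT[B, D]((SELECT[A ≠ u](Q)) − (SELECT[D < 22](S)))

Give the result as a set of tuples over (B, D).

σ[A ≠ u]: keep tuples satisfying A ≠ u → {(a, 36, 13), (b, 8, 31), (d, 24, 14), (d, 28, 7), (m, 10, 31), (p, 28, 18), (q, 18, 27), (r, 12, 9), (w, 31, 4)}
σ[D < 22]: keep tuples satisfying D < 22 → {(k, 18, 19)}
Set difference of the two operands is {(a, 36, 13), (b, 8, 31), (d, 24, 14), (d, 28, 7), (m, 10, 31), (p, 28, 18), (q, 18, 27), (r, 12, 9), (w, 31, 4)}.
Keep only column(s) B, D: {(13, 36), (14, 24), (18, 28), (27, 18), (31, 10), (31, 8), (4, 31), (7, 28), (9, 12)}

{(13, 36), (14, 24), (18, 28), (27, 18), (31, 10), (31, 8), (4, 31), (7, 28), (9, 12)}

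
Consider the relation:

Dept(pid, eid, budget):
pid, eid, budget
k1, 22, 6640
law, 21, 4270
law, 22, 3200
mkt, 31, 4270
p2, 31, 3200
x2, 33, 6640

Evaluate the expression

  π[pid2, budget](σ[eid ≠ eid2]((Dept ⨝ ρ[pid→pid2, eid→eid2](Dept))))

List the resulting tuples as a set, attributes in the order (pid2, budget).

{(k1, 6640), (law, 3200), (law, 4270), (mkt, 4270), (p2, 3200), (x2, 6640)}

ρ[pid→pid2, eid→eid2]: schema becomes (pid2, eid2, budget); tuples unchanged.
Natural join on budget: {(k1, 22, 6640, k1, 22), (k1, 22, 6640, x2, 33), (law, 21, 4270, law, 21), (law, 21, 4270, mkt, 31), (law, 22, 3200, law, 22), (law, 22, 3200, p2, 31), (mkt, 31, 4270, law, 21), (mkt, 31, 4270, mkt, 31), (p2, 31, 3200, law, 22), (p2, 31, 3200, p2, 31), (x2, 33, 6640, k1, 22), (x2, 33, 6640, x2, 33)}
σ[eid ≠ eid2]: keep tuples satisfying eid ≠ eid2 → {(k1, 22, 6640, x2, 33), (law, 21, 4270, mkt, 31), (law, 22, 3200, p2, 31), (mkt, 31, 4270, law, 21), (p2, 31, 3200, law, 22), (x2, 33, 6640, k1, 22)}
π_{pid2, budget} gives {(k1, 6640), (law, 3200), (law, 4270), (mkt, 4270), (p2, 3200), (x2, 6640)}.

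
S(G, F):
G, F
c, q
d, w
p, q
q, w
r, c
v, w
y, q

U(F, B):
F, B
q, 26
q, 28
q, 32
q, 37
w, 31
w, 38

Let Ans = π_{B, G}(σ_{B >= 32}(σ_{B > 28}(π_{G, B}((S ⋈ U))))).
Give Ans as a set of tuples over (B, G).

Natural join on F: {(c, q, 26), (c, q, 28), (c, q, 32), (c, q, 37), (d, w, 31), (d, w, 38), (p, q, 26), (p, q, 28), (p, q, 32), (p, q, 37), (q, w, 31), (q, w, 38), (v, w, 31), (v, w, 38), (y, q, 26), (y, q, 28), (y, q, 32), (y, q, 37)}
Projecting to G, B: {(c, 26), (c, 28), (c, 32), (c, 37), (d, 31), (d, 38), (p, 26), (p, 28), (p, 32), (p, 37), (q, 31), (q, 38), (v, 31), (v, 38), (y, 26), (y, 28), (y, 32), (y, 37)}
Apply σ_{B > 28}; surviving tuples: {(c, 32), (c, 37), (d, 31), (d, 38), (p, 32), (p, 37), (q, 31), (q, 38), (v, 31), (v, 38), (y, 32), (y, 37)}
Apply σ_{B >= 32}; surviving tuples: {(c, 32), (c, 37), (d, 38), (p, 32), (p, 37), (q, 38), (v, 38), (y, 32), (y, 37)}
Projecting to B, G: {(32, c), (32, p), (32, y), (37, c), (37, p), (37, y), (38, d), (38, q), (38, v)}

{(32, c), (32, p), (32, y), (37, c), (37, p), (37, y), (38, d), (38, q), (38, v)}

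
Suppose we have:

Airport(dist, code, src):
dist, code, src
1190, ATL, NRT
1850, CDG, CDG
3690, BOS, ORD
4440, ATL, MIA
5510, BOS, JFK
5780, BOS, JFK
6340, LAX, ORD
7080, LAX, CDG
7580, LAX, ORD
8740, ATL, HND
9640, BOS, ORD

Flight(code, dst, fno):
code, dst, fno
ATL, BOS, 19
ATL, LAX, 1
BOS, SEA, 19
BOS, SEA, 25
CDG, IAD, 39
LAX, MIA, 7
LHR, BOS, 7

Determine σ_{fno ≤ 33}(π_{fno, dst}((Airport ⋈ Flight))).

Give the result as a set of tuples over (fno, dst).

{(1, LAX), (19, BOS), (19, SEA), (25, SEA), (7, MIA)}

Airport ⋈ Flight (natural join on code): {(1190, ATL, NRT, BOS, 19), (1190, ATL, NRT, LAX, 1), (1850, CDG, CDG, IAD, 39), (3690, BOS, ORD, SEA, 19), (3690, BOS, ORD, SEA, 25), (4440, ATL, MIA, BOS, 19), (4440, ATL, MIA, LAX, 1), (5510, BOS, JFK, SEA, 19), (5510, BOS, JFK, SEA, 25), (5780, BOS, JFK, SEA, 19), (5780, BOS, JFK, SEA, 25), (6340, LAX, ORD, MIA, 7), (7080, LAX, CDG, MIA, 7), (7580, LAX, ORD, MIA, 7), (8740, ATL, HND, BOS, 19), (8740, ATL, HND, LAX, 1), (9640, BOS, ORD, SEA, 19), (9640, BOS, ORD, SEA, 25)}
Projecting to fno, dst (12 duplicate(s) eliminated): {(1, LAX), (19, BOS), (19, SEA), (25, SEA), (39, IAD), (7, MIA)}
Selection fno ≤ 33: {(1, LAX), (19, BOS), (19, SEA), (25, SEA), (7, MIA)}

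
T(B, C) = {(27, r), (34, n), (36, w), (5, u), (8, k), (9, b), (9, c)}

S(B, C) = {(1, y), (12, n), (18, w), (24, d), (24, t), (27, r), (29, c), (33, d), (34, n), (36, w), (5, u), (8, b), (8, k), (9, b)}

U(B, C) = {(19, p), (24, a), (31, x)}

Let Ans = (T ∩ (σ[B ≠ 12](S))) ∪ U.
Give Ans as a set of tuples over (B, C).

{(19, p), (24, a), (27, r), (31, x), (34, n), (36, w), (5, u), (8, k), (9, b)}

Apply σ_{B ≠ 12}; surviving tuples: {(1, y), (18, w), (24, d), (24, t), (27, r), (29, c), (33, d), (34, n), (36, w), (5, u), (8, b), (8, k), (9, b)}
Set intersection of the two operands is {(27, r), (34, n), (36, w), (5, u), (8, k), (9, b)}.
Set union of the two operands is {(19, p), (24, a), (27, r), (31, x), (34, n), (36, w), (5, u), (8, k), (9, b)}.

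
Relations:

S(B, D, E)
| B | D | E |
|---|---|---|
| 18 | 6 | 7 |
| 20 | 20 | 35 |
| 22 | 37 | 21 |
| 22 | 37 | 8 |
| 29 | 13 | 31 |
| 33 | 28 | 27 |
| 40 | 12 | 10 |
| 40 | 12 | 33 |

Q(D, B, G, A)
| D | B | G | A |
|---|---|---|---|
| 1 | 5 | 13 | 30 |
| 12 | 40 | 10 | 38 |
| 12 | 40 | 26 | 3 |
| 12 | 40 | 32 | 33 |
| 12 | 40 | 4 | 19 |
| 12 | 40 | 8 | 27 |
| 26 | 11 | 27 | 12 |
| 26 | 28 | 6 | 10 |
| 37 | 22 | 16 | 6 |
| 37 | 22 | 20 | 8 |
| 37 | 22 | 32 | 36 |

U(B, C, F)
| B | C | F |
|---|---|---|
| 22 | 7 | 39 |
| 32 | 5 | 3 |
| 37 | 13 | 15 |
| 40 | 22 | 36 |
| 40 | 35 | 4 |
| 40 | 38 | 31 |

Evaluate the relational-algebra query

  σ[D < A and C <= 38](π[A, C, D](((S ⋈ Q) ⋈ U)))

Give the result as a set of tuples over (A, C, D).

Natural join on B, D: {(22, 37, 21, 16, 6), (22, 37, 21, 20, 8), (22, 37, 21, 32, 36), (22, 37, 8, 16, 6), (22, 37, 8, 20, 8), (22, 37, 8, 32, 36), (40, 12, 10, 10, 38), (40, 12, 10, 26, 3), (40, 12, 10, 32, 33), (40, 12, 10, 4, 19), (40, 12, 10, 8, 27), (40, 12, 33, 10, 38), (40, 12, 33, 26, 3), (40, 12, 33, 32, 33), (40, 12, 33, 4, 19), (40, 12, 33, 8, 27)}
Natural join on B: {(22, 37, 21, 16, 6, 7, 39), (22, 37, 21, 20, 8, 7, 39), (22, 37, 21, 32, 36, 7, 39), (22, 37, 8, 16, 6, 7, 39), (22, 37, 8, 20, 8, 7, 39), (22, 37, 8, 32, 36, 7, 39), (40, 12, 10, 10, 38, 22, 36), (40, 12, 10, 10, 38, 35, 4), (40, 12, 10, 10, 38, 38, 31), (40, 12, 10, 26, 3, 22, 36), (40, 12, 10, 26, 3, 35, 4), (40, 12, 10, 26, 3, 38, 31), (40, 12, 10, 32, 33, 22, 36), (40, 12, 10, 32, 33, 35, 4), (40, 12, 10, 32, 33, 38, 31), (40, 12, 10, 4, 19, 22, 36), (40, 12, 10, 4, 19, 35, 4), (40, 12, 10, 4, 19, 38, 31), (40, 12, 10, 8, 27, 22, 36), (40, 12, 10, 8, 27, 35, 4), (40, 12, 10, 8, 27, 38, 31), (40, 12, 33, 10, 38, 22, 36), (40, 12, 33, 10, 38, 35, 4), (40, 12, 33, 10, 38, 38, 31), (40, 12, 33, 26, 3, 22, 36), (40, 12, 33, 26, 3, 35, 4), (40, 12, 33, 26, 3, 38, 31), (40, 12, 33, 32, 33, 22, 36), (40, 12, 33, 32, 33, 35, 4), (40, 12, 33, 32, 33, 38, 31), (40, 12, 33, 4, 19, 22, 36), (40, 12, 33, 4, 19, 35, 4), (40, 12, 33, 4, 19, 38, 31), (40, 12, 33, 8, 27, 22, 36), (40, 12, 33, 8, 27, 35, 4), (40, 12, 33, 8, 27, 38, 31)}
Projecting to A, C, D (18 duplicate(s) eliminated): {(19, 22, 12), (19, 35, 12), (19, 38, 12), (27, 22, 12), (27, 35, 12), (27, 38, 12), (3, 22, 12), (3, 35, 12), (3, 38, 12), (33, 22, 12), (33, 35, 12), (33, 38, 12), (36, 7, 37), (38, 22, 12), (38, 35, 12), (38, 38, 12), (6, 7, 37), (8, 7, 37)}
σ[D < A and C <= 38]: keep tuples satisfying D < A and C <= 38 → {(19, 22, 12), (19, 35, 12), (19, 38, 12), (27, 22, 12), (27, 35, 12), (27, 38, 12), (33, 22, 12), (33, 35, 12), (33, 38, 12), (38, 22, 12), (38, 35, 12), (38, 38, 12)}

{(19, 22, 12), (19, 35, 12), (19, 38, 12), (27, 22, 12), (27, 35, 12), (27, 38, 12), (33, 22, 12), (33, 35, 12), (33, 38, 12), (38, 22, 12), (38, 35, 12), (38, 38, 12)}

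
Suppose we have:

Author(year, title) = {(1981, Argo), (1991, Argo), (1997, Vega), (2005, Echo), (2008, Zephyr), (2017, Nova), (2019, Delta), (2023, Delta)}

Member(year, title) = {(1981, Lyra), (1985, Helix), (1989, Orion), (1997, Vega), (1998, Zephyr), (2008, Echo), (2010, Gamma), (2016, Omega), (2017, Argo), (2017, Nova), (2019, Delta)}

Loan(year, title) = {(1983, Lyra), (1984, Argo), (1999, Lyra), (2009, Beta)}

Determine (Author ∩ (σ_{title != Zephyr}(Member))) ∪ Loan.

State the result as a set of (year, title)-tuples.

σ[title != Zephyr]: keep tuples satisfying title != Zephyr → {(1981, Lyra), (1985, Helix), (1989, Orion), (1997, Vega), (2008, Echo), (2010, Gamma), (2016, Omega), (2017, Argo), (2017, Nova), (2019, Delta)}
Taking the intersection: {(1997, Vega), (2017, Nova), (2019, Delta)}
Taking the union: {(1983, Lyra), (1984, Argo), (1997, Vega), (1999, Lyra), (2009, Beta), (2017, Nova), (2019, Delta)}

{(1983, Lyra), (1984, Argo), (1997, Vega), (1999, Lyra), (2009, Beta), (2017, Nova), (2019, Delta)}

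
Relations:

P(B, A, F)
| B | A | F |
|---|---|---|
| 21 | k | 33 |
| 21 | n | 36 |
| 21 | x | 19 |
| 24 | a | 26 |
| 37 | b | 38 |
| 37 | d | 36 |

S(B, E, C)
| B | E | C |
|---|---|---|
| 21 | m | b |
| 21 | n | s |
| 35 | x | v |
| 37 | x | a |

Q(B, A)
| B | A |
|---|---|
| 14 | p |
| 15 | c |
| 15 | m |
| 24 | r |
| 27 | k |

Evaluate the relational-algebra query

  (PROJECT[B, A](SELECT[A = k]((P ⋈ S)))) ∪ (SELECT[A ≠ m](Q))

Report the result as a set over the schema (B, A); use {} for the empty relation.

{(14, p), (15, c), (21, k), (24, r), (27, k)}

Natural join on B: {(21, k, 33, m, b), (21, k, 33, n, s), (21, n, 36, m, b), (21, n, 36, n, s), (21, x, 19, m, b), (21, x, 19, n, s), (37, b, 38, x, a), (37, d, 36, x, a)}
Selection A = k: {(21, k, 33, m, b), (21, k, 33, n, s)}
π_{B, A} gives {(21, k)} (1 duplicate(s) eliminated).
Selection A ≠ m: {(14, p), (15, c), (24, r), (27, k)}
Taking the union: {(14, p), (15, c), (21, k), (24, r), (27, k)}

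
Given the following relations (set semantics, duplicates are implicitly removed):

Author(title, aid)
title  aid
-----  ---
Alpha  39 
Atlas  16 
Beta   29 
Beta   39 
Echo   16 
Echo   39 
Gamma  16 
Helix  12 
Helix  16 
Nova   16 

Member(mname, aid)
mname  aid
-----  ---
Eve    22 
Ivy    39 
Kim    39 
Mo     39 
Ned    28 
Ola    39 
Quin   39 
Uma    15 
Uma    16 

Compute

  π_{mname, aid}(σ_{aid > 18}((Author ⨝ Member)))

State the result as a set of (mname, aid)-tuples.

{(Ivy, 39), (Kim, 39), (Mo, 39), (Ola, 39), (Quin, 39)}

Joining Author and Member on aid yields {(Alpha, 39, Ivy), (Alpha, 39, Kim), (Alpha, 39, Mo), (Alpha, 39, Ola), (Alpha, 39, Quin), (Atlas, 16, Uma), (Beta, 39, Ivy), (Beta, 39, Kim), (Beta, 39, Mo), (Beta, 39, Ola), (Beta, 39, Quin), (Echo, 16, Uma), (Echo, 39, Ivy), (Echo, 39, Kim), (Echo, 39, Mo), (Echo, 39, Ola), (Echo, 39, Quin), (Gamma, 16, Uma), (Helix, 16, Uma), (Nova, 16, Uma)}.
Apply σ_{aid > 18}; surviving tuples: {(Alpha, 39, Ivy), (Alpha, 39, Kim), (Alpha, 39, Mo), (Alpha, 39, Ola), (Alpha, 39, Quin), (Beta, 39, Ivy), (Beta, 39, Kim), (Beta, 39, Mo), (Beta, 39, Ola), (Beta, 39, Quin), (Echo, 39, Ivy), (Echo, 39, Kim), (Echo, 39, Mo), (Echo, 39, Ola), (Echo, 39, Quin)}
Keep only column(s) mname, aid (10 duplicate(s) eliminated): {(Ivy, 39), (Kim, 39), (Mo, 39), (Ola, 39), (Quin, 39)}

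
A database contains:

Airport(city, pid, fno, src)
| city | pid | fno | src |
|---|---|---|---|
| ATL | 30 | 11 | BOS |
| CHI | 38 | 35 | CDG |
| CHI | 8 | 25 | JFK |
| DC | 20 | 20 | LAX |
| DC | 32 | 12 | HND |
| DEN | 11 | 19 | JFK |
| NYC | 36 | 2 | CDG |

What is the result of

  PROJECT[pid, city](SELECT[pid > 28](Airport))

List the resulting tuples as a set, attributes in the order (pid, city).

{(30, ATL), (32, DC), (36, NYC), (38, CHI)}

Filtering on pid > 28 leaves {(ATL, 30, 11, BOS), (CHI, 38, 35, CDG), (DC, 32, 12, HND), (NYC, 36, 2, CDG)}.
Keep only column(s) pid, city: {(30, ATL), (32, DC), (36, NYC), (38, CHI)}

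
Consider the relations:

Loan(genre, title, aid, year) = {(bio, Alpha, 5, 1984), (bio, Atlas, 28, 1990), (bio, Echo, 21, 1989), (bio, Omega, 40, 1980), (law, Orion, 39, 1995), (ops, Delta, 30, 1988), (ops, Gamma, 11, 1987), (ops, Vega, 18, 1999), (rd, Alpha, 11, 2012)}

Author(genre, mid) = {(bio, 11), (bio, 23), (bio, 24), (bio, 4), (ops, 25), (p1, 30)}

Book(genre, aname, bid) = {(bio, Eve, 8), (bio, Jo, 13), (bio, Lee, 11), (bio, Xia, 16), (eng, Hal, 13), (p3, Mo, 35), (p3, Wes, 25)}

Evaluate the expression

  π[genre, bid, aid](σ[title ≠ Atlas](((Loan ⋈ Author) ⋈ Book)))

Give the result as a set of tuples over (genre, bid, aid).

{(bio, 11, 21), (bio, 11, 40), (bio, 11, 5), (bio, 13, 21), (bio, 13, 40), (bio, 13, 5), (bio, 16, 21), (bio, 16, 40), (bio, 16, 5), (bio, 8, 21), (bio, 8, 40), (bio, 8, 5)}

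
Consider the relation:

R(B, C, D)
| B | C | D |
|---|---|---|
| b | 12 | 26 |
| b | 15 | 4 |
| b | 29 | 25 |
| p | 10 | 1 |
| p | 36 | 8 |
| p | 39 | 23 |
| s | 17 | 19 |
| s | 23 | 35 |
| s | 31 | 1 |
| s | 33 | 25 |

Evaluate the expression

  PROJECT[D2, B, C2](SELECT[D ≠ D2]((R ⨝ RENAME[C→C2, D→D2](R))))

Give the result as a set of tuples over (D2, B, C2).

ρ[C→C2, D→D2]: schema becomes (B, C2, D2); tuples unchanged.
R ⋈ RENAME[C→C2, D→D2](R) (natural join on B): {(b, 12, 26, 12, 26), (b, 12, 26, 15, 4), (b, 12, 26, 29, 25), (b, 15, 4, 12, 26), (b, 15, 4, 15, 4), (b, 15, 4, 29, 25), (b, 29, 25, 12, 26), (b, 29, 25, 15, 4), (b, 29, 25, 29, 25), (p, 10, 1, 10, 1), (p, 10, 1, 36, 8), (p, 10, 1, 39, 23), (p, 36, 8, 10, 1), (p, 36, 8, 36, 8), (p, 36, 8, 39, 23), (p, 39, 23, 10, 1), (p, 39, 23, 36, 8), (p, 39, 23, 39, 23), (s, 17, 19, 17, 19), (s, 17, 19, 23, 35), (s, 17, 19, 31, 1), (s, 17, 19, 33, 25), (s, 23, 35, 17, 19), (s, 23, 35, 23, 35), (s, 23, 35, 31, 1), (s, 23, 35, 33, 25), (s, 31, 1, 17, 19), (s, 31, 1, 23, 35), (s, 31, 1, 31, 1), (s, 31, 1, 33, 25), (s, 33, 25, 17, 19), (s, 33, 25, 23, 35), (s, 33, 25, 31, 1), (s, 33, 25, 33, 25)}
Filtering on D ≠ D2 leaves {(b, 12, 26, 15, 4), (b, 12, 26, 29, 25), (b, 15, 4, 12, 26), (b, 15, 4, 29, 25), (b, 29, 25, 12, 26), (b, 29, 25, 15, 4), (p, 10, 1, 36, 8), (p, 10, 1, 39, 23), (p, 36, 8, 10, 1), (p, 36, 8, 39, 23), (p, 39, 23, 10, 1), (p, 39, 23, 36, 8), (s, 17, 19, 23, 35), (s, 17, 19, 31, 1), (s, 17, 19, 33, 25), (s, 23, 35, 17, 19), (s, 23, 35, 31, 1), (s, 23, 35, 33, 25), (s, 31, 1, 17, 19), (s, 31, 1, 23, 35), (s, 31, 1, 33, 25), (s, 33, 25, 17, 19), (s, 33, 25, 23, 35), (s, 33, 25, 31, 1)}.
π_{D2, B, C2} gives {(1, p, 10), (1, s, 31), (19, s, 17), (23, p, 39), (25, b, 29), (25, s, 33), (26, b, 12), (35, s, 23), (4, b, 15), (8, p, 36)} (14 duplicate(s) eliminated).

{(1, p, 10), (1, s, 31), (19, s, 17), (23, p, 39), (25, b, 29), (25, s, 33), (26, b, 12), (35, s, 23), (4, b, 15), (8, p, 36)}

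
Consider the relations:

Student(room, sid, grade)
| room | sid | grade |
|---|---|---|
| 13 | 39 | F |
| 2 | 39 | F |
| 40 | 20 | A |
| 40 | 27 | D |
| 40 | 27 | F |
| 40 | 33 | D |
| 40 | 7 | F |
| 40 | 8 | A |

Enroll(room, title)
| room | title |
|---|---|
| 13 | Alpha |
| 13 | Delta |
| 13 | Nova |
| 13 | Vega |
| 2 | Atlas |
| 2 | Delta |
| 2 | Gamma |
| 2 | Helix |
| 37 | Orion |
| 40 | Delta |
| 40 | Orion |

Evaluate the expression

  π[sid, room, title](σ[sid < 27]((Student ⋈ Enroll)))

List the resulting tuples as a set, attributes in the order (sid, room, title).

{(20, 40, Delta), (20, 40, Orion), (7, 40, Delta), (7, 40, Orion), (8, 40, Delta), (8, 40, Orion)}

Natural join on room: {(13, 39, F, Alpha), (13, 39, F, Delta), (13, 39, F, Nova), (13, 39, F, Vega), (2, 39, F, Atlas), (2, 39, F, Delta), (2, 39, F, Gamma), (2, 39, F, Helix), (40, 20, A, Delta), (40, 20, A, Orion), (40, 27, D, Delta), (40, 27, D, Orion), (40, 27, F, Delta), (40, 27, F, Orion), (40, 33, D, Delta), (40, 33, D, Orion), (40, 7, F, Delta), (40, 7, F, Orion), (40, 8, A, Delta), (40, 8, A, Orion)}
Filtering on sid < 27 leaves {(40, 20, A, Delta), (40, 20, A, Orion), (40, 7, F, Delta), (40, 7, F, Orion), (40, 8, A, Delta), (40, 8, A, Orion)}.
π_{sid, room, title} gives {(20, 40, Delta), (20, 40, Orion), (7, 40, Delta), (7, 40, Orion), (8, 40, Delta), (8, 40, Orion)}.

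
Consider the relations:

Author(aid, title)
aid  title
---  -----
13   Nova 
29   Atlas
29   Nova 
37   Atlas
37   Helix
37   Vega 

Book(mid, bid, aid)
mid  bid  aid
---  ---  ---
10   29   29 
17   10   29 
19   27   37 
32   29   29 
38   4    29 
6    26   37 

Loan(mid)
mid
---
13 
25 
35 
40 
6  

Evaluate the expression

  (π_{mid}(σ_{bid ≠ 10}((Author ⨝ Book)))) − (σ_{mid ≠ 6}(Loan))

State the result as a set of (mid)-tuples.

Natural join on aid: {(29, Atlas, 10, 29), (29, Atlas, 17, 10), (29, Atlas, 32, 29), (29, Atlas, 38, 4), (29, Nova, 10, 29), (29, Nova, 17, 10), (29, Nova, 32, 29), (29, Nova, 38, 4), (37, Atlas, 19, 27), (37, Atlas, 6, 26), (37, Helix, 19, 27), (37, Helix, 6, 26), (37, Vega, 19, 27), (37, Vega, 6, 26)}
σ[bid ≠ 10]: keep tuples satisfying bid ≠ 10 → {(29, Atlas, 10, 29), (29, Atlas, 32, 29), (29, Atlas, 38, 4), (29, Nova, 10, 29), (29, Nova, 32, 29), (29, Nova, 38, 4), (37, Atlas, 19, 27), (37, Atlas, 6, 26), (37, Helix, 19, 27), (37, Helix, 6, 26), (37, Vega, 19, 27), (37, Vega, 6, 26)}
π_{mid} gives {10, 19, 32, 38, 6} (7 duplicate(s) eliminated).
σ[mid ≠ 6]: keep tuples satisfying mid ≠ 6 → {13, 25, 35, 40}
Taking the difference: {10, 19, 32, 38, 6}

{10, 19, 32, 38, 6}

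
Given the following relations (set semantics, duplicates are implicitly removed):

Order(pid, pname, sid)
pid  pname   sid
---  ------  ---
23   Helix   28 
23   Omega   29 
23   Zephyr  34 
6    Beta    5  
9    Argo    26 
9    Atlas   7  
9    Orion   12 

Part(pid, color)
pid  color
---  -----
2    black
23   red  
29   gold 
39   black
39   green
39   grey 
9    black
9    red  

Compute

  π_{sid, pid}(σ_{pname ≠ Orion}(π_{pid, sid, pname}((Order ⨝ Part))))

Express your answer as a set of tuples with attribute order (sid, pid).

Order ⋈ Part (natural join on pid): {(23, Helix, 28, red), (23, Omega, 29, red), (23, Zephyr, 34, red), (9, Argo, 26, black), (9, Argo, 26, red), (9, Atlas, 7, black), (9, Atlas, 7, red), (9, Orion, 12, black), (9, Orion, 12, red)}
Projecting to pid, sid, pname (3 duplicate(s) eliminated): {(23, 28, Helix), (23, 29, Omega), (23, 34, Zephyr), (9, 12, Orion), (9, 26, Argo), (9, 7, Atlas)}
Selection pname ≠ Orion: {(23, 28, Helix), (23, 29, Omega), (23, 34, Zephyr), (9, 26, Argo), (9, 7, Atlas)}
Projecting to sid, pid: {(26, 9), (28, 23), (29, 23), (34, 23), (7, 9)}

{(26, 9), (28, 23), (29, 23), (34, 23), (7, 9)}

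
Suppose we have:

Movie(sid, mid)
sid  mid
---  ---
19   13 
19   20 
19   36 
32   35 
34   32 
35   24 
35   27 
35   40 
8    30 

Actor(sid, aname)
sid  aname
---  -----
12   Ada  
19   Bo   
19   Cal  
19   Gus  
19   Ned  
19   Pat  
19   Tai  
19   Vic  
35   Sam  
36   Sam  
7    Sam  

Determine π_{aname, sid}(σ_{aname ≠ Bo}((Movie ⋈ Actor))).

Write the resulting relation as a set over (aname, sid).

Movie ⋈ Actor (natural join on sid): {(19, 13, Bo), (19, 13, Cal), (19, 13, Gus), (19, 13, Ned), (19, 13, Pat), (19, 13, Tai), (19, 13, Vic), (19, 20, Bo), (19, 20, Cal), (19, 20, Gus), (19, 20, Ned), (19, 20, Pat), (19, 20, Tai), (19, 20, Vic), (19, 36, Bo), (19, 36, Cal), (19, 36, Gus), (19, 36, Ned), (19, 36, Pat), (19, 36, Tai), (19, 36, Vic), (35, 24, Sam), (35, 27, Sam), (35, 40, Sam)}
σ[aname ≠ Bo]: keep tuples satisfying aname ≠ Bo → {(19, 13, Cal), (19, 13, Gus), (19, 13, Ned), (19, 13, Pat), (19, 13, Tai), (19, 13, Vic), (19, 20, Cal), (19, 20, Gus), (19, 20, Ned), (19, 20, Pat), (19, 20, Tai), (19, 20, Vic), (19, 36, Cal), (19, 36, Gus), (19, 36, Ned), (19, 36, Pat), (19, 36, Tai), (19, 36, Vic), (35, 24, Sam), (35, 27, Sam), (35, 40, Sam)}
π_{aname, sid} gives {(Cal, 19), (Gus, 19), (Ned, 19), (Pat, 19), (Sam, 35), (Tai, 19), (Vic, 19)} (14 duplicate(s) eliminated).

{(Cal, 19), (Gus, 19), (Ned, 19), (Pat, 19), (Sam, 35), (Tai, 19), (Vic, 19)}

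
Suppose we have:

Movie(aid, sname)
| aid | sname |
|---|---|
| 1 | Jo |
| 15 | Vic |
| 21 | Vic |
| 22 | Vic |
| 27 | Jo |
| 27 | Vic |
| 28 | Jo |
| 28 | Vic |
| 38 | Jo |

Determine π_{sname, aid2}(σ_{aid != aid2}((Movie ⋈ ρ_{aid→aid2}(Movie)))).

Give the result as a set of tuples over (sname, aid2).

{(Jo, 1), (Jo, 27), (Jo, 28), (Jo, 38), (Vic, 15), (Vic, 21), (Vic, 22), (Vic, 27), (Vic, 28)}

ρ[aid→aid2]: schema becomes (aid2, sname); tuples unchanged.
Natural join on sname: {(1, Jo, 1), (1, Jo, 27), (1, Jo, 28), (1, Jo, 38), (15, Vic, 15), (15, Vic, 21), (15, Vic, 22), (15, Vic, 27), (15, Vic, 28), (21, Vic, 15), (21, Vic, 21), (21, Vic, 22), (21, Vic, 27), (21, Vic, 28), (22, Vic, 15), (22, Vic, 21), (22, Vic, 22), (22, Vic, 27), (22, Vic, 28), (27, Jo, 1), (27, Jo, 27), (27, Jo, 28), (27, Jo, 38), (27, Vic, 15), (27, Vic, 21), (27, Vic, 22), (27, Vic, 27), (27, Vic, 28), (28, Jo, 1), (28, Jo, 27), (28, Jo, 28), (28, Jo, 38), (28, Vic, 15), (28, Vic, 21), (28, Vic, 22), (28, Vic, 27), (28, Vic, 28), (38, Jo, 1), (38, Jo, 27), (38, Jo, 28), (38, Jo, 38)}
Filtering on aid != aid2 leaves {(1, Jo, 27), (1, Jo, 28), (1, Jo, 38), (15, Vic, 21), (15, Vic, 22), (15, Vic, 27), (15, Vic, 28), (21, Vic, 15), (21, Vic, 22), (21, Vic, 27), (21, Vic, 28), (22, Vic, 15), (22, Vic, 21), (22, Vic, 27), (22, Vic, 28), (27, Jo, 1), (27, Jo, 28), (27, Jo, 38), (27, Vic, 15), (27, Vic, 21), (27, Vic, 22), (27, Vic, 28), (28, Jo, 1), (28, Jo, 27), (28, Jo, 38), (28, Vic, 15), (28, Vic, 21), (28, Vic, 22), (28, Vic, 27), (38, Jo, 1), (38, Jo, 27), (38, Jo, 28)}.
Keep only column(s) sname, aid2 (23 duplicate(s) eliminated): {(Jo, 1), (Jo, 27), (Jo, 28), (Jo, 38), (Vic, 15), (Vic, 21), (Vic, 22), (Vic, 27), (Vic, 28)}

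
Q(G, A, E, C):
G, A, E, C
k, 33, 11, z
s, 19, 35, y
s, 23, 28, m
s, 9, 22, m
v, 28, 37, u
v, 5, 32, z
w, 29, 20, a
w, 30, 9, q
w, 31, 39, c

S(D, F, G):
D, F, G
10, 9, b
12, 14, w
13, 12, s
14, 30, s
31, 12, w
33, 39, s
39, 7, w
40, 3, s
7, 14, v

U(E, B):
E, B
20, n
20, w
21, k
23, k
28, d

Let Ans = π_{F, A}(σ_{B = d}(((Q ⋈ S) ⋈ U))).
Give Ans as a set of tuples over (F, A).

{(12, 23), (3, 23), (30, 23), (39, 23)}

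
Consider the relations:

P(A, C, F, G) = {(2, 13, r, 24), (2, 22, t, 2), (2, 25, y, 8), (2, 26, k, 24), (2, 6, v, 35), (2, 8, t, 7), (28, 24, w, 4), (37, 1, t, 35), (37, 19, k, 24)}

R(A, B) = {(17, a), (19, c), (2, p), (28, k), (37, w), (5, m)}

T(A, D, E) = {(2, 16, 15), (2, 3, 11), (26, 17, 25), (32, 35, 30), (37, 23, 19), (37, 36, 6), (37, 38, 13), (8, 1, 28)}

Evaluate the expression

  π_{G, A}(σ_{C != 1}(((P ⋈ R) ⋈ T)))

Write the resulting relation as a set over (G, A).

P ⋈ R (natural join on A): {(2, 13, r, 24, p), (2, 22, t, 2, p), (2, 25, y, 8, p), (2, 26, k, 24, p), (2, 6, v, 35, p), (2, 8, t, 7, p), (28, 24, w, 4, k), (37, 1, t, 35, w), (37, 19, k, 24, w)}
(P ⋈ R) ⋈ T (natural join on A): {(2, 13, r, 24, p, 16, 15), (2, 13, r, 24, p, 3, 11), (2, 22, t, 2, p, 16, 15), (2, 22, t, 2, p, 3, 11), (2, 25, y, 8, p, 16, 15), (2, 25, y, 8, p, 3, 11), (2, 26, k, 24, p, 16, 15), (2, 26, k, 24, p, 3, 11), (2, 6, v, 35, p, 16, 15), (2, 6, v, 35, p, 3, 11), (2, 8, t, 7, p, 16, 15), (2, 8, t, 7, p, 3, 11), (37, 1, t, 35, w, 23, 19), (37, 1, t, 35, w, 36, 6), (37, 1, t, 35, w, 38, 13), (37, 19, k, 24, w, 23, 19), (37, 19, k, 24, w, 36, 6), (37, 19, k, 24, w, 38, 13)}
Filtering on C != 1 leaves {(2, 13, r, 24, p, 16, 15), (2, 13, r, 24, p, 3, 11), (2, 22, t, 2, p, 16, 15), (2, 22, t, 2, p, 3, 11), (2, 25, y, 8, p, 16, 15), (2, 25, y, 8, p, 3, 11), (2, 26, k, 24, p, 16, 15), (2, 26, k, 24, p, 3, 11), (2, 6, v, 35, p, 16, 15), (2, 6, v, 35, p, 3, 11), (2, 8, t, 7, p, 16, 15), (2, 8, t, 7, p, 3, 11), (37, 19, k, 24, w, 23, 19), (37, 19, k, 24, w, 36, 6), (37, 19, k, 24, w, 38, 13)}.
π_{G, A} gives {(2, 2), (24, 2), (24, 37), (35, 2), (7, 2), (8, 2)} (9 duplicate(s) eliminated).

{(2, 2), (24, 2), (24, 37), (35, 2), (7, 2), (8, 2)}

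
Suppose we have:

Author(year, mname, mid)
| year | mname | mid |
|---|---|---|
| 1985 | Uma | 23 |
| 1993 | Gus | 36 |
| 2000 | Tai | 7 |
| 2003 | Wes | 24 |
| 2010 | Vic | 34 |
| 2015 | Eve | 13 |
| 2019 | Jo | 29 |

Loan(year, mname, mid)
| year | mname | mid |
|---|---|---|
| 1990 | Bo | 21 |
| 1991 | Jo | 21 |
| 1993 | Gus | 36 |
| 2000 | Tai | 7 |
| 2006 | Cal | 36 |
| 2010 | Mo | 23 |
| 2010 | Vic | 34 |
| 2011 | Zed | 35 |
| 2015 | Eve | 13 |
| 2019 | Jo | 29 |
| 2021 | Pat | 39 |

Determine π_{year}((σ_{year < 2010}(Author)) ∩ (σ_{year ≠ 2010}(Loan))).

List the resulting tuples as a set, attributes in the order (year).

{1993, 2000}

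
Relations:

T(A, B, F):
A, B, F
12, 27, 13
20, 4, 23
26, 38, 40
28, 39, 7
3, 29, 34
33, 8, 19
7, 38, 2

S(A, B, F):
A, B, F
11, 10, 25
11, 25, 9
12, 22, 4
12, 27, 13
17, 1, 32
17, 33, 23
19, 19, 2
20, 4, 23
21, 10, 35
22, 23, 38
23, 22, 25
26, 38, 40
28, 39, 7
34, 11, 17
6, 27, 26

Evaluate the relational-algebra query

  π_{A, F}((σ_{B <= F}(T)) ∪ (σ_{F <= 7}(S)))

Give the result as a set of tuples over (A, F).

{(12, 4), (19, 2), (20, 23), (26, 40), (28, 7), (3, 34), (33, 19)}

σ[B <= F]: keep tuples satisfying B <= F → {(20, 4, 23), (26, 38, 40), (3, 29, 34), (33, 8, 19)}
σ[F <= 7]: keep tuples satisfying F <= 7 → {(12, 22, 4), (19, 19, 2), (28, 39, 7)}
Union: {(20, 4, 23), (26, 38, 40), (3, 29, 34), (33, 8, 19)} with {(12, 22, 4), (19, 19, 2), (28, 39, 7)} → {(12, 22, 4), (19, 19, 2), (20, 4, 23), (26, 38, 40), (28, 39, 7), (3, 29, 34), (33, 8, 19)}
π[A, F]: project onto (A, F) → {(12, 4), (19, 2), (20, 23), (26, 40), (28, 7), (3, 34), (33, 19)}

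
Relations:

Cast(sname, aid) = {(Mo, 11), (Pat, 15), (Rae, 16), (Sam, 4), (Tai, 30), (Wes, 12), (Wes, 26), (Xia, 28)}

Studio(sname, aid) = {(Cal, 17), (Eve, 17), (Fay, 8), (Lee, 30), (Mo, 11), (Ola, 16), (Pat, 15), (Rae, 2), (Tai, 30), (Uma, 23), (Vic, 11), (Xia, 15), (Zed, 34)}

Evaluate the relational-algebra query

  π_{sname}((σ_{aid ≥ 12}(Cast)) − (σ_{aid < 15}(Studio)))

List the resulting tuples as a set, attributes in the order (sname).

Filtering on aid ≥ 12 leaves {(Pat, 15), (Rae, 16), (Tai, 30), (Wes, 12), (Wes, 26), (Xia, 28)}.
Filtering on aid < 15 leaves {(Fay, 8), (Mo, 11), (Rae, 2), (Vic, 11)}.
Taking the difference: {(Pat, 15), (Rae, 16), (Tai, 30), (Wes, 12), (Wes, 26), (Xia, 28)}
π[sname]: project onto (sname) (1 duplicate(s) eliminated) → {Pat, Rae, Tai, Wes, Xia}

{Pat, Rae, Tai, Wes, Xia}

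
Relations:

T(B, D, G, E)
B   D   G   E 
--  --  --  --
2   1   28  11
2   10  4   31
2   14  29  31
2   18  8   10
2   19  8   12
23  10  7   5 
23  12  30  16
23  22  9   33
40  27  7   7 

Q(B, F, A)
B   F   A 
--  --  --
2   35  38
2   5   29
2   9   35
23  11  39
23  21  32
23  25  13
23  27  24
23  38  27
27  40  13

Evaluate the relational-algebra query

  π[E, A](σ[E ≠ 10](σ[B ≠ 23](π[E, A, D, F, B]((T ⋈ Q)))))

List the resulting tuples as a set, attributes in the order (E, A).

Natural join on B: {(2, 1, 28, 11, 35, 38), (2, 1, 28, 11, 5, 29), (2, 1, 28, 11, 9, 35), (2, 10, 4, 31, 35, 38), (2, 10, 4, 31, 5, 29), (2, 10, 4, 31, 9, 35), (2, 14, 29, 31, 35, 38), (2, 14, 29, 31, 5, 29), (2, 14, 29, 31, 9, 35), (2, 18, 8, 10, 35, 38), (2, 18, 8, 10, 5, 29), (2, 18, 8, 10, 9, 35), (2, 19, 8, 12, 35, 38), (2, 19, 8, 12, 5, 29), (2, 19, 8, 12, 9, 35), (23, 10, 7, 5, 11, 39), (23, 10, 7, 5, 21, 32), (23, 10, 7, 5, 25, 13), (23, 10, 7, 5, 27, 24), (23, 10, 7, 5, 38, 27), (23, 12, 30, 16, 11, 39), (23, 12, 30, 16, 21, 32), (23, 12, 30, 16, 25, 13), (23, 12, 30, 16, 27, 24), (23, 12, 30, 16, 38, 27), (23, 22, 9, 33, 11, 39), (23, 22, 9, 33, 21, 32), (23, 22, 9, 33, 25, 13), (23, 22, 9, 33, 27, 24), (23, 22, 9, 33, 38, 27)}
π_{E, A, D, F, B} gives {(10, 29, 18, 5, 2), (10, 35, 18, 9, 2), (10, 38, 18, 35, 2), (11, 29, 1, 5, 2), (11, 35, 1, 9, 2), (11, 38, 1, 35, 2), (12, 29, 19, 5, 2), (12, 35, 19, 9, 2), (12, 38, 19, 35, 2), (16, 13, 12, 25, 23), (16, 24, 12, 27, 23), (16, 27, 12, 38, 23), (16, 32, 12, 21, 23), (16, 39, 12, 11, 23), (31, 29, 10, 5, 2), (31, 29, 14, 5, 2), (31, 35, 10, 9, 2), (31, 35, 14, 9, 2), (31, 38, 10, 35, 2), (31, 38, 14, 35, 2), (33, 13, 22, 25, 23), (33, 24, 22, 27, 23), (33, 27, 22, 38, 23), (33, 32, 22, 21, 23), (33, 39, 22, 11, 23), (5, 13, 10, 25, 23), (5, 24, 10, 27, 23), (5, 27, 10, 38, 23), (5, 32, 10, 21, 23), (5, 39, 10, 11, 23)}.
Filtering on B ≠ 23 leaves {(10, 29, 18, 5, 2), (10, 35, 18, 9, 2), (10, 38, 18, 35, 2), (11, 29, 1, 5, 2), (11, 35, 1, 9, 2), (11, 38, 1, 35, 2), (12, 29, 19, 5, 2), (12, 35, 19, 9, 2), (12, 38, 19, 35, 2), (31, 29, 10, 5, 2), (31, 29, 14, 5, 2), (31, 35, 10, 9, 2), (31, 35, 14, 9, 2), (31, 38, 10, 35, 2), (31, 38, 14, 35, 2)}.
Filtering on E ≠ 10 leaves {(11, 29, 1, 5, 2), (11, 35, 1, 9, 2), (11, 38, 1, 35, 2), (12, 29, 19, 5, 2), (12, 35, 19, 9, 2), (12, 38, 19, 35, 2), (31, 29, 10, 5, 2), (31, 29, 14, 5, 2), (31, 35, 10, 9, 2), (31, 35, 14, 9, 2), (31, 38, 10, 35, 2), (31, 38, 14, 35, 2)}.
π_{E, A} gives {(11, 29), (11, 35), (11, 38), (12, 29), (12, 35), (12, 38), (31, 29), (31, 35), (31, 38)} (3 duplicate(s) eliminated).

{(11, 29), (11, 35), (11, 38), (12, 29), (12, 35), (12, 38), (31, 29), (31, 35), (31, 38)}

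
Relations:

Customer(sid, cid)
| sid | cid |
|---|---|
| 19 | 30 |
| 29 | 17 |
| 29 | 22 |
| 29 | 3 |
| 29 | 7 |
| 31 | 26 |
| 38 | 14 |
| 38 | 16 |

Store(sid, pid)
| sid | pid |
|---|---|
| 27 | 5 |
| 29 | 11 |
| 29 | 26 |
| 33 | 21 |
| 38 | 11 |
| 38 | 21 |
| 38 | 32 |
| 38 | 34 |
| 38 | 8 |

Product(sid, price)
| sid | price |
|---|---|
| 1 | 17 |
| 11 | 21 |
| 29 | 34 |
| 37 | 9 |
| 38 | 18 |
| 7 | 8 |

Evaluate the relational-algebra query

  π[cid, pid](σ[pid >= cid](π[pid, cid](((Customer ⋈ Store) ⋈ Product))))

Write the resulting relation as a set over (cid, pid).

{(14, 21), (14, 32), (14, 34), (16, 21), (16, 32), (16, 34), (17, 26), (22, 26), (3, 11), (3, 26), (7, 11), (7, 26)}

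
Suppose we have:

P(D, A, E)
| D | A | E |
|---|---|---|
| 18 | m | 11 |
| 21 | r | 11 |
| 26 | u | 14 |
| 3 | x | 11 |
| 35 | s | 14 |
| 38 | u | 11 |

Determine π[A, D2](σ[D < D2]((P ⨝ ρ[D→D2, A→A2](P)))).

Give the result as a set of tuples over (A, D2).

{(m, 21), (m, 38), (r, 38), (u, 35), (x, 18), (x, 21), (x, 38)}

ρ[D→D2, A→A2]: schema becomes (D2, A2, E); tuples unchanged.
Natural join on E: {(18, m, 11, 18, m), (18, m, 11, 21, r), (18, m, 11, 3, x), (18, m, 11, 38, u), (21, r, 11, 18, m), (21, r, 11, 21, r), (21, r, 11, 3, x), (21, r, 11, 38, u), (26, u, 14, 26, u), (26, u, 14, 35, s), (3, x, 11, 18, m), (3, x, 11, 21, r), (3, x, 11, 3, x), (3, x, 11, 38, u), (35, s, 14, 26, u), (35, s, 14, 35, s), (38, u, 11, 18, m), (38, u, 11, 21, r), (38, u, 11, 3, x), (38, u, 11, 38, u)}
Apply σ_{D < D2}; surviving tuples: {(18, m, 11, 21, r), (18, m, 11, 38, u), (21, r, 11, 38, u), (26, u, 14, 35, s), (3, x, 11, 18, m), (3, x, 11, 21, r), (3, x, 11, 38, u)}
Keep only column(s) A, D2: {(m, 21), (m, 38), (r, 38), (u, 35), (x, 18), (x, 21), (x, 38)}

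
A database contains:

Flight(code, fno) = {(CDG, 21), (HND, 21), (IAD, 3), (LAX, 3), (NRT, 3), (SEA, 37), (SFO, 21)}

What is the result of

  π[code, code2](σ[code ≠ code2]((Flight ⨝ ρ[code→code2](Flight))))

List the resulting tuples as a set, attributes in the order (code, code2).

{(CDG, HND), (CDG, SFO), (HND, CDG), (HND, SFO), (IAD, LAX), (IAD, NRT), (LAX, IAD), (LAX, NRT), (NRT, IAD), (NRT, LAX), (SFO, CDG), (SFO, HND)}

ρ[code→code2]: schema becomes (code2, fno); tuples unchanged.
Flight ⋈ ρ[code→code2](Flight) (natural join on fno): {(CDG, 21, CDG), (CDG, 21, HND), (CDG, 21, SFO), (HND, 21, CDG), (HND, 21, HND), (HND, 21, SFO), (IAD, 3, IAD), (IAD, 3, LAX), (IAD, 3, NRT), (LAX, 3, IAD), (LAX, 3, LAX), (LAX, 3, NRT), (NRT, 3, IAD), (NRT, 3, LAX), (NRT, 3, NRT), (SEA, 37, SEA), (SFO, 21, CDG), (SFO, 21, HND), (SFO, 21, SFO)}
Apply σ_{code ≠ code2}; surviving tuples: {(CDG, 21, HND), (CDG, 21, SFO), (HND, 21, CDG), (HND, 21, SFO), (IAD, 3, LAX), (IAD, 3, NRT), (LAX, 3, IAD), (LAX, 3, NRT), (NRT, 3, IAD), (NRT, 3, LAX), (SFO, 21, CDG), (SFO, 21, HND)}
Projecting to code, code2: {(CDG, HND), (CDG, SFO), (HND, CDG), (HND, SFO), (IAD, LAX), (IAD, NRT), (LAX, IAD), (LAX, NRT), (NRT, IAD), (NRT, LAX), (SFO, CDG), (SFO, HND)}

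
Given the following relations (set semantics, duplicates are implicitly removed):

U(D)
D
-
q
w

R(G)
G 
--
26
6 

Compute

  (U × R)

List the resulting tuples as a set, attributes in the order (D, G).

{(q, 26), (q, 6), (w, 26), (w, 6)}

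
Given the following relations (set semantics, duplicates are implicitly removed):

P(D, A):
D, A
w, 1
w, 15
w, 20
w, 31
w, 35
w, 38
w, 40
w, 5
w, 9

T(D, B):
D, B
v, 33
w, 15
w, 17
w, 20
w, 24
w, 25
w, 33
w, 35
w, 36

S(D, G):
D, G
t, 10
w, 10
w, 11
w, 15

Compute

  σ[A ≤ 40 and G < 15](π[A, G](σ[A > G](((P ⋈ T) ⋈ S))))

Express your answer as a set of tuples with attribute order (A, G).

{(15, 10), (15, 11), (20, 10), (20, 11), (31, 10), (31, 11), (35, 10), (35, 11), (38, 10), (38, 11), (40, 10), (40, 11)}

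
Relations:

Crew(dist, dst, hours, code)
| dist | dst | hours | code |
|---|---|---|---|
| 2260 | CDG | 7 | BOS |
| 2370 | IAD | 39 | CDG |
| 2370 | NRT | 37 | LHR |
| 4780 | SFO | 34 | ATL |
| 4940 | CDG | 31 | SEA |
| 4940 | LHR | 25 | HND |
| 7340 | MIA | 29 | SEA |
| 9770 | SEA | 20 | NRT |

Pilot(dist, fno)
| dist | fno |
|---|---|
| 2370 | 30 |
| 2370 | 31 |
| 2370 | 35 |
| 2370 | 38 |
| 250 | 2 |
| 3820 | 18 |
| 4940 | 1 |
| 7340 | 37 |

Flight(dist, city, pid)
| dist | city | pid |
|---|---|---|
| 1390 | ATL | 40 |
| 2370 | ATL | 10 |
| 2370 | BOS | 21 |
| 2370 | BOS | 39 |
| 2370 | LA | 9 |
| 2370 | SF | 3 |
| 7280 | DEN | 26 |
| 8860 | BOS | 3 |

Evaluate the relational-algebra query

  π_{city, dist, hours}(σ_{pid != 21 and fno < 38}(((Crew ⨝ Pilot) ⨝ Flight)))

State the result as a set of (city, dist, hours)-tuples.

{(ATL, 2370, 37), (ATL, 2370, 39), (BOS, 2370, 37), (BOS, 2370, 39), (LA, 2370, 37), (LA, 2370, 39), (SF, 2370, 37), (SF, 2370, 39)}

Crew ⋈ Pilot (natural join on dist): {(2370, IAD, 39, CDG, 30), (2370, IAD, 39, CDG, 31), (2370, IAD, 39, CDG, 35), (2370, IAD, 39, CDG, 38), (2370, NRT, 37, LHR, 30), (2370, NRT, 37, LHR, 31), (2370, NRT, 37, LHR, 35), (2370, NRT, 37, LHR, 38), (4940, CDG, 31, SEA, 1), (4940, LHR, 25, HND, 1), (7340, MIA, 29, SEA, 37)}
(Crew ⨝ Pilot) ⋈ Flight (natural join on dist): {(2370, IAD, 39, CDG, 30, ATL, 10), (2370, IAD, 39, CDG, 30, BOS, 21), (2370, IAD, 39, CDG, 30, BOS, 39), (2370, IAD, 39, CDG, 30, LA, 9), (2370, IAD, 39, CDG, 30, SF, 3), (2370, IAD, 39, CDG, 31, ATL, 10), (2370, IAD, 39, CDG, 31, BOS, 21), (2370, IAD, 39, CDG, 31, BOS, 39), (2370, IAD, 39, CDG, 31, LA, 9), (2370, IAD, 39, CDG, 31, SF, 3), (2370, IAD, 39, CDG, 35, ATL, 10), (2370, IAD, 39, CDG, 35, BOS, 21), (2370, IAD, 39, CDG, 35, BOS, 39), (2370, IAD, 39, CDG, 35, LA, 9), (2370, IAD, 39, CDG, 35, SF, 3), (2370, IAD, 39, CDG, 38, ATL, 10), (2370, IAD, 39, CDG, 38, BOS, 21), (2370, IAD, 39, CDG, 38, BOS, 39), (2370, IAD, 39, CDG, 38, LA, 9), (2370, IAD, 39, CDG, 38, SF, 3), (2370, NRT, 37, LHR, 30, ATL, 10), (2370, NRT, 37, LHR, 30, BOS, 21), (2370, NRT, 37, LHR, 30, BOS, 39), (2370, NRT, 37, LHR, 30, LA, 9), (2370, NRT, 37, LHR, 30, SF, 3), (2370, NRT, 37, LHR, 31, ATL, 10), (2370, NRT, 37, LHR, 31, BOS, 21), (2370, NRT, 37, LHR, 31, BOS, 39), (2370, NRT, 37, LHR, 31, LA, 9), (2370, NRT, 37, LHR, 31, SF, 3), (2370, NRT, 37, LHR, 35, ATL, 10), (2370, NRT, 37, LHR, 35, BOS, 21), (2370, NRT, 37, LHR, 35, BOS, 39), (2370, NRT, 37, LHR, 35, LA, 9), (2370, NRT, 37, LHR, 35, SF, 3), (2370, NRT, 37, LHR, 38, ATL, 10), (2370, NRT, 37, LHR, 38, BOS, 21), (2370, NRT, 37, LHR, 38, BOS, 39), (2370, NRT, 37, LHR, 38, LA, 9), (2370, NRT, 37, LHR, 38, SF, 3)}
Filtering on pid != 21 and fno < 38 leaves {(2370, IAD, 39, CDG, 30, ATL, 10), (2370, IAD, 39, CDG, 30, BOS, 39), (2370, IAD, 39, CDG, 30, LA, 9), (2370, IAD, 39, CDG, 30, SF, 3), (2370, IAD, 39, CDG, 31, ATL, 10), (2370, IAD, 39, CDG, 31, BOS, 39), (2370, IAD, 39, CDG, 31, LA, 9), (2370, IAD, 39, CDG, 31, SF, 3), (2370, IAD, 39, CDG, 35, ATL, 10), (2370, IAD, 39, CDG, 35, BOS, 39), (2370, IAD, 39, CDG, 35, LA, 9), (2370, IAD, 39, CDG, 35, SF, 3), (2370, NRT, 37, LHR, 30, ATL, 10), (2370, NRT, 37, LHR, 30, BOS, 39), (2370, NRT, 37, LHR, 30, LA, 9), (2370, NRT, 37, LHR, 30, SF, 3), (2370, NRT, 37, LHR, 31, ATL, 10), (2370, NRT, 37, LHR, 31, BOS, 39), (2370, NRT, 37, LHR, 31, LA, 9), (2370, NRT, 37, LHR, 31, SF, 3), (2370, NRT, 37, LHR, 35, ATL, 10), (2370, NRT, 37, LHR, 35, BOS, 39), (2370, NRT, 37, LHR, 35, LA, 9), (2370, NRT, 37, LHR, 35, SF, 3)}.
π_{city, dist, hours} gives {(ATL, 2370, 37), (ATL, 2370, 39), (BOS, 2370, 37), (BOS, 2370, 39), (LA, 2370, 37), (LA, 2370, 39), (SF, 2370, 37), (SF, 2370, 39)} (16 duplicate(s) eliminated).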